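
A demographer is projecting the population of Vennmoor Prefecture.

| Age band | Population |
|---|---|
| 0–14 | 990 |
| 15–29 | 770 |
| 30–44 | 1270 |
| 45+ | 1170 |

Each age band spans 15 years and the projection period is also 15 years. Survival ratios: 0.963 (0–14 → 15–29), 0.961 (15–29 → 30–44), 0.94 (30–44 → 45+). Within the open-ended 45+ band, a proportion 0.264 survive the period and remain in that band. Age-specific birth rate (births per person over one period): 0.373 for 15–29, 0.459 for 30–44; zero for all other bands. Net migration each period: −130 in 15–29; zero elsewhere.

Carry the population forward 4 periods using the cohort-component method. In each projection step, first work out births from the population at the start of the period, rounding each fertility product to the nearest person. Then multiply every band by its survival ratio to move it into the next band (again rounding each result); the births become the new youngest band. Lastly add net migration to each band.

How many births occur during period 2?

647

(Groups numbered youngest = 1 to oldest = 4.)
After projecting period 1:
Births: 770 * 0.373 = 287 ; 1270 * 0.459 = 583 → 870
Group 2: 990 * 0.963 = 953
Group 3: 770 * 0.961 = 740
Group 4: 1270 * 0.94 + 1170 * 0.264 = 1194 + 309 = 1503
Net migration: Group 2 − 130 → 823
→ [870, 823, 740, 1503]
After projecting period 2:
Births: 823 * 0.373 = 307 ; 740 * 0.459 = 340 → 647
Group 2: 870 * 0.963 = 838
Group 3: 823 * 0.961 = 791
Group 4: 740 * 0.94 + 1503 * 0.264 = 696 + 397 = 1093
Net migration: Group 2 − 130 → 708
→ [647, 708, 791, 1093]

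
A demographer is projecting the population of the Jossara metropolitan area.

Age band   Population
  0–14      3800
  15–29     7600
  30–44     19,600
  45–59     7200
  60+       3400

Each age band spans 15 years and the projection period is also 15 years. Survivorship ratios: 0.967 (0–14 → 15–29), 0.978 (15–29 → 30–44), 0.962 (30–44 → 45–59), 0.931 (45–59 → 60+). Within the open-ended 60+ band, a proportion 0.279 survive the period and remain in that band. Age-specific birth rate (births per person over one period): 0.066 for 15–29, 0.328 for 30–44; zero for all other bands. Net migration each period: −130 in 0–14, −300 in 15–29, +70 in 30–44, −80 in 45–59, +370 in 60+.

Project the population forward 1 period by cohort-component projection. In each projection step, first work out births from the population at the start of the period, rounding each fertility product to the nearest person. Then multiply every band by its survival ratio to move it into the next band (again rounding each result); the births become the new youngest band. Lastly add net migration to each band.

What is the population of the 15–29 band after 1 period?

Let band 1 be 0–14 through band 5 = 60+.
Period 1:
Births: 7600 × 0.066 = 502, 19600 × 0.328 = 6429 ⇒ total 6931
Band 2: 3800 × 0.967 = 3675
Band 3: 7600 × 0.978 = 7433
Band 4: 19600 × 0.962 = 18855
Band 5: 7200 × 0.931 + 3400 × 0.279 = 6703 + 949 = 7652
Net migration: Band 1 − 130 → 6801; Band 2 − 300 → 3375; Band 3 + 70 → 7503; Band 4 − 80 → 18775; Band 5 + 370 → 8022
Population now: 0–14=6801, 15–29=3375, 30–44=7503, 45–59=18775, 60+=8022

3375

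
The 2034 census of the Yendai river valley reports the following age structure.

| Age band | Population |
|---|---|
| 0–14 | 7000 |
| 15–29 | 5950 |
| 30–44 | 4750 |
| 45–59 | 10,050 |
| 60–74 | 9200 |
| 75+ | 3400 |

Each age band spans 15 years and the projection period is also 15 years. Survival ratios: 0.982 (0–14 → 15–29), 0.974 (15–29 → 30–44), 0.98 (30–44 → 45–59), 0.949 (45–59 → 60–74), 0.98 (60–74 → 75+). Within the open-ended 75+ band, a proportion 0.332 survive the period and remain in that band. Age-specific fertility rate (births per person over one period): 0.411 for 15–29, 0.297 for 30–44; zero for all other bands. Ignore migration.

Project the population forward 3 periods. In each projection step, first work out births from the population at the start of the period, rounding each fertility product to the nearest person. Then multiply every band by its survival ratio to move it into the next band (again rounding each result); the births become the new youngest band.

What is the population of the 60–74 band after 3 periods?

After projecting period 1:
Births: 5950 * 0.411 = 2445 ; 4750 * 0.297 = 1411 → 3856
15–29: 7000 * 0.982 = 6874
30–44: 5950 * 0.974 = 5795
45–59: 4750 * 0.98 = 4655
60–74: 10050 * 0.949 = 9537
75+: 9200 * 0.98 + 3400 * 0.332 = 9016 + 1129 = 10145
→ [3856, 6874, 5795, 4655, 9537, 10145]
After projecting period 2:
Births: 6874 * 0.411 = 2825 ; 5795 * 0.297 = 1721 → 4546
15–29: 3856 * 0.982 = 3787
30–44: 6874 * 0.974 = 6695
45–59: 5795 * 0.98 = 5679
60–74: 4655 * 0.949 = 4418
75+: 9537 * 0.98 + 10145 * 0.332 = 9346 + 3368 = 12714
→ [4546, 3787, 6695, 5679, 4418, 12714]
After projecting period 3:
Births: 3787 * 0.411 = 1556 ; 6695 * 0.297 = 1988 → 3544
15–29: 4546 * 0.982 = 4464
30–44: 3787 * 0.974 = 3689
45–59: 6695 * 0.98 = 6561
60–74: 5679 * 0.949 = 5389
75+: 4418 * 0.98 + 12714 * 0.332 = 4330 + 4221 = 8551
→ [3544, 4464, 3689, 6561, 5389, 8551]

5389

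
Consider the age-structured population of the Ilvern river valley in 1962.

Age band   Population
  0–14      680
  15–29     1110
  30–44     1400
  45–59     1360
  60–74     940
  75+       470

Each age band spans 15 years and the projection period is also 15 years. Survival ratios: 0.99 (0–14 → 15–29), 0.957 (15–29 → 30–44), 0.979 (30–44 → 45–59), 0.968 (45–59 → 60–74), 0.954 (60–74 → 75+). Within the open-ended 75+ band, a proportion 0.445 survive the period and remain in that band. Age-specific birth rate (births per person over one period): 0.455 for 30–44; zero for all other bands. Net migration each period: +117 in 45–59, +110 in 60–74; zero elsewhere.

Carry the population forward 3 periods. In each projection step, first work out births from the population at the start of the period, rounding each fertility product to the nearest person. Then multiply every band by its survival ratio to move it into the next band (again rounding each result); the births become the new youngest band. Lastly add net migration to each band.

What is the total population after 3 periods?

5655

[period 1]
Births: 1400 × 0.455 = 637
15–29: 680 × 0.99 = 673
30–44: 1110 × 0.957 = 1062
45–59: 1400 × 0.979 = 1371
60–74: 1360 × 0.968 = 1316
75+: 940 × 0.954 + 470 × 0.445 = 897 + 209 = 1106
Net migration: 45–59 + 117 → 1488; 60–74 + 110 → 1426
Population now: 0–14=637, 15–29=673, 30–44=1062, 45–59=1488, 60–74=1426, 75+=1106
[period 2]
Births: 1062 × 0.455 = 483
15–29: 637 × 0.99 = 631
30–44: 673 × 0.957 = 644
45–59: 1062 × 0.979 = 1040
60–74: 1488 × 0.968 = 1440
75+: 1426 × 0.954 + 1106 × 0.445 = 1360 + 492 = 1852
Net migration: 45–59 + 117 → 1157; 60–74 + 110 → 1550
Population now: 0–14=483, 15–29=631, 30–44=644, 45–59=1157, 60–74=1550, 75+=1852
[period 3]
Births: 644 × 0.455 = 293
15–29: 483 × 0.99 = 478
30–44: 631 × 0.957 = 604
45–59: 644 × 0.979 = 630
60–74: 1157 × 0.968 = 1120
75+: 1550 × 0.954 + 1852 × 0.445 = 1479 + 824 = 2303
Net migration: 45–59 + 117 → 747; 60–74 + 110 → 1230
Population now: 0–14=293, 15–29=478, 30–44=604, 45–59=747, 60–74=1230, 75+=2303
Total after period 3: 293 + 478 + 604 + 747 + 1230 + 2303 = 5655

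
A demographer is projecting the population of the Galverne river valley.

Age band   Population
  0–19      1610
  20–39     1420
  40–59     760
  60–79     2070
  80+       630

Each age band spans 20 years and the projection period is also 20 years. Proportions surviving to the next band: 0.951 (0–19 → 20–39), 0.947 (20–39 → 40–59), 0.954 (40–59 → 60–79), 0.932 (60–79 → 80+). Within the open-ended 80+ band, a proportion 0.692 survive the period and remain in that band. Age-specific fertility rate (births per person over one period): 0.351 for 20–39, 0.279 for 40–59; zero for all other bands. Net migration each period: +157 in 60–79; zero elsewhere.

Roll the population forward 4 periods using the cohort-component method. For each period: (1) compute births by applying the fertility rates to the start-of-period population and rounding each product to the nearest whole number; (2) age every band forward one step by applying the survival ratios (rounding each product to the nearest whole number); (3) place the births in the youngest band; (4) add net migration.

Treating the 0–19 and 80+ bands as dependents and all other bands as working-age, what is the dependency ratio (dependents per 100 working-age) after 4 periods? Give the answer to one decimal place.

182.9

(Bands numbered youngest = 1 to oldest = 5.)
[period 1]
Births: 1420 × 0.351 = 498, 760 × 0.279 = 212 → total 710
Band 2: 1610 × 0.951 = 1531
Band 3: 1420 × 0.947 = 1345
Band 4: 760 × 0.954 = 725
Band 5: 2070 × 0.932 + 630 × 0.692 = 1929 + 436 = 2365
Net migration: Band 4 + 157 → 882
End of period: [710, 1531, 1345, 882, 2365]
[period 2]
Births: 1531 × 0.351 = 537, 1345 × 0.279 = 375 → total 912
Band 2: 710 × 0.951 = 675
Band 3: 1531 × 0.947 = 1450
Band 4: 1345 × 0.954 = 1283
Band 5: 882 × 0.932 + 2365 × 0.692 = 822 + 1637 = 2459
Net migration: Band 4 + 157 → 1440
End of period: [912, 675, 1450, 1440, 2459]
[period 3]
Births: 675 × 0.351 = 237, 1450 × 0.279 = 405 → total 642
Band 2: 912 × 0.951 = 867
Band 3: 675 × 0.947 = 639
Band 4: 1450 × 0.954 = 1383
Band 5: 1440 × 0.932 + 2459 × 0.692 = 1342 + 1702 = 3044
Net migration: Band 4 + 157 → 1540
End of period: [642, 867, 639, 1540, 3044]
[period 4]
Births: 867 × 0.351 = 304, 639 × 0.279 = 178 → total 482
Band 2: 642 × 0.951 = 611
Band 3: 867 × 0.947 = 821
Band 4: 639 × 0.954 = 610
Band 5: 1540 × 0.932 + 3044 × 0.692 = 1435 + 2106 = 3541
Net migration: Band 4 + 157 → 767
End of period: [482, 611, 821, 767, 3541]
Dependents (band 0–19 + band 80+) = 482 + 3541 = 4023; working-age = 2199; ratio = 4023/2199 × 100 = 182.9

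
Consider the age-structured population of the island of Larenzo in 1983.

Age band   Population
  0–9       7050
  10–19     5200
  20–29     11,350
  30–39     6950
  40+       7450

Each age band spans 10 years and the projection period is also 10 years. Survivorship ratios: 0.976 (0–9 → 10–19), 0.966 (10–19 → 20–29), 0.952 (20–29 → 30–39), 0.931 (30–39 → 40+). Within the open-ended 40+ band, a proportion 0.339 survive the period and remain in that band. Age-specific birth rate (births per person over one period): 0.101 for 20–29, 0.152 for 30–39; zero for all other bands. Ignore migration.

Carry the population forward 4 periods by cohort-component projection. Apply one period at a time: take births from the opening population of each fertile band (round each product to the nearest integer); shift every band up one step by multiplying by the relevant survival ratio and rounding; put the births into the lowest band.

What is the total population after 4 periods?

— Period 1 —
Births: 11350 × 0.101 = 1146  |  6950 × 0.152 = 1056 → total 2202
10–19: 7050 × 0.976 = 6881
20–29: 5200 × 0.966 = 5023
30–39: 11350 × 0.952 = 10805
40+: 6950 × 0.931 + 7450 × 0.339 = 6470 + 2526 = 8996
End of period: [2202, 6881, 5023, 10805, 8996]
— Period 2 —
Births: 5023 × 0.101 = 507  |  10805 × 0.152 = 1642 → total 2149
10–19: 2202 × 0.976 = 2149
20–29: 6881 × 0.966 = 6647
30–39: 5023 × 0.952 = 4782
40+: 10805 × 0.931 + 8996 × 0.339 = 10059 + 3050 = 13109
End of period: [2149, 2149, 6647, 4782, 13109]
— Period 3 —
Births: 6647 × 0.101 = 671  |  4782 × 0.152 = 727 → total 1398
10–19: 2149 × 0.976 = 2097
20–29: 2149 × 0.966 = 2076
30–39: 6647 × 0.952 = 6328
40+: 4782 × 0.931 + 13109 × 0.339 = 4452 + 4444 = 8896
End of period: [1398, 2097, 2076, 6328, 8896]
— Period 4 —
Births: 2076 × 0.101 = 210  |  6328 × 0.152 = 962 → total 1172
10–19: 1398 × 0.976 = 1364
20–29: 2097 × 0.966 = 2026
30–39: 2076 × 0.952 = 1976
40+: 6328 × 0.931 + 8896 × 0.339 = 5891 + 3016 = 8907
End of period: [1172, 1364, 2026, 1976, 8907]
Total after period 4: 1172 + 1364 + 2026 + 1976 + 8907 = 15445

15445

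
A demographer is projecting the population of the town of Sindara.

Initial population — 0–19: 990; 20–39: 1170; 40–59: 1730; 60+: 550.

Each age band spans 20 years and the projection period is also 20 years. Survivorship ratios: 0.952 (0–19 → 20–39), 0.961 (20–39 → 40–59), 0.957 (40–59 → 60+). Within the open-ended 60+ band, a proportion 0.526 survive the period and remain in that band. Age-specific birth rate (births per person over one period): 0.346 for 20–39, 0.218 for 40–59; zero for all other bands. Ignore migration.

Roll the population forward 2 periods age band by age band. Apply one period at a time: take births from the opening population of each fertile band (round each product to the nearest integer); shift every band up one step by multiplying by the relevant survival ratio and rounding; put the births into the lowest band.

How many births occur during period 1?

782

Let band 1 be 0–19 through band 4 = 60+.
After projecting period 1:
Births: 1170 * 0.346 = 405 ; 1730 * 0.218 = 377 — total 782
Band 2: 990 * 0.952 = 942
Band 3: 1170 * 0.961 = 1124
Band 4: 1730 * 0.957 + 550 * 0.526 = 1656 + 289 = 1945
→ [782, 942, 1124, 1945]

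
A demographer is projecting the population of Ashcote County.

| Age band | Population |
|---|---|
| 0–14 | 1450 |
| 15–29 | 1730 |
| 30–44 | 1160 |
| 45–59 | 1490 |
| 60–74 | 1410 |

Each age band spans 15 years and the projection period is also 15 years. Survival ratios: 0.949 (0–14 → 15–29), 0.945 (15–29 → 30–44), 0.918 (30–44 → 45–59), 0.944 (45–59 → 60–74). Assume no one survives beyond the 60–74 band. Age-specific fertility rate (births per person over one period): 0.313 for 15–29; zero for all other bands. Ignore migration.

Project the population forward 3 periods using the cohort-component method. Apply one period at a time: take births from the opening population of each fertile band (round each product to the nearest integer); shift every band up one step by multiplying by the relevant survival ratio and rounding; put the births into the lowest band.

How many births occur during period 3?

Call the bands 1 to 5, youngest first.
— Period 1 —
Births: 1730 × 0.313 = 541
Band 2: 1450 × 0.949 = 1376
Band 3: 1730 × 0.945 = 1635
Band 4: 1160 × 0.918 = 1065
Band 5: 1490 × 0.944 = 1407
Giving 541 / 1376 / 1635 / 1065 / 1407.
— Period 2 —
Births: 1376 × 0.313 = 431
Band 2: 541 × 0.949 = 513
Band 3: 1376 × 0.945 = 1300
Band 4: 1635 × 0.918 = 1501
Band 5: 1065 × 0.944 = 1005
Giving 431 / 513 / 1300 / 1501 / 1005.
— Period 3 —
Births: 513 × 0.313 = 161
Band 2: 431 × 0.949 = 409
Band 3: 513 × 0.945 = 485
Band 4: 1300 × 0.918 = 1193
Band 5: 1501 × 0.944 = 1417
Giving 161 / 409 / 485 / 1193 / 1417.

161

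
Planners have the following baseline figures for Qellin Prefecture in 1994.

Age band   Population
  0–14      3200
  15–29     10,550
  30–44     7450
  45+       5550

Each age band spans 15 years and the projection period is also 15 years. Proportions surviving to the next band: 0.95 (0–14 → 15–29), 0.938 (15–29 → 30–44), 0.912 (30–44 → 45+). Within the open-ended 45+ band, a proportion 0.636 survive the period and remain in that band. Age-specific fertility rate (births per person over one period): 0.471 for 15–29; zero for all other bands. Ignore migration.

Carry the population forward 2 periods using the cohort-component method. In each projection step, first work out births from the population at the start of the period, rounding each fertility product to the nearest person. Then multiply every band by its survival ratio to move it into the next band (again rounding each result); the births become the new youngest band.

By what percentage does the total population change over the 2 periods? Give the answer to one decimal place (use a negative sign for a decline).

Period 1:
Births: 10550 × 0.471 = 4969
15–29: 3200 × 0.95 = 3040
30–44: 10550 × 0.938 = 9896
45+: 7450 × 0.912 + 5550 × 0.636 = 6794 + 3530 = 10324
Giving 4969 / 3040 / 9896 / 10324.
Period 2:
Births: 3040 × 0.471 = 1432
15–29: 4969 × 0.95 = 4721
30–44: 3040 × 0.938 = 2852
45+: 9896 × 0.912 + 10324 × 0.636 = 9025 + 6566 = 15591
Giving 1432 / 4721 / 2852 / 15591.
Total: 26750 → 24596; change = -2154; percentage change = -8.1%

-8.1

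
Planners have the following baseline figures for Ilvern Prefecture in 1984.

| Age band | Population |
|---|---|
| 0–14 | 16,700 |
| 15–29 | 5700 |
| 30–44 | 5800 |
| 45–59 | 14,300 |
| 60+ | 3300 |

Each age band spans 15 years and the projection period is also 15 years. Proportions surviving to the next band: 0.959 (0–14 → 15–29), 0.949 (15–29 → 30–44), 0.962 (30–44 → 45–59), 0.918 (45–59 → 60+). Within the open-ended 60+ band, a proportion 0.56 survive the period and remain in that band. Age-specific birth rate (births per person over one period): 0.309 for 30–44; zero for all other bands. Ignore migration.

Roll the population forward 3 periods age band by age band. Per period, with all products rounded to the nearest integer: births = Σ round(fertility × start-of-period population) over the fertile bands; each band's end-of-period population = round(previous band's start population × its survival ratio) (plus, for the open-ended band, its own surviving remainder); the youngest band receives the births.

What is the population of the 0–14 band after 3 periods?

[period 1]
Births: 5800 × 0.309 = 1792
15–29: 16700 × 0.959 = 16015
30–44: 5700 × 0.949 = 5409
45–59: 5800 × 0.962 = 5580
60+: 14300 × 0.918 + 3300 × 0.56 = 13127 + 1848 = 14975
End of period: [1792, 16015, 5409, 5580, 14975]
[period 2]
Births: 5409 × 0.309 = 1671
15–29: 1792 × 0.959 = 1719
30–44: 16015 × 0.949 = 15198
45–59: 5409 × 0.962 = 5203
60+: 5580 × 0.918 + 14975 × 0.56 = 5122 + 8386 = 13508
End of period: [1671, 1719, 15198, 5203, 13508]
[period 3]
Births: 15198 × 0.309 = 4696
15–29: 1671 × 0.959 = 1602
30–44: 1719 × 0.949 = 1631
45–59: 15198 × 0.962 = 14620
60+: 5203 × 0.918 + 13508 × 0.56 = 4776 + 7564 = 12340
End of period: [4696, 1602, 1631, 14620, 12340]

4696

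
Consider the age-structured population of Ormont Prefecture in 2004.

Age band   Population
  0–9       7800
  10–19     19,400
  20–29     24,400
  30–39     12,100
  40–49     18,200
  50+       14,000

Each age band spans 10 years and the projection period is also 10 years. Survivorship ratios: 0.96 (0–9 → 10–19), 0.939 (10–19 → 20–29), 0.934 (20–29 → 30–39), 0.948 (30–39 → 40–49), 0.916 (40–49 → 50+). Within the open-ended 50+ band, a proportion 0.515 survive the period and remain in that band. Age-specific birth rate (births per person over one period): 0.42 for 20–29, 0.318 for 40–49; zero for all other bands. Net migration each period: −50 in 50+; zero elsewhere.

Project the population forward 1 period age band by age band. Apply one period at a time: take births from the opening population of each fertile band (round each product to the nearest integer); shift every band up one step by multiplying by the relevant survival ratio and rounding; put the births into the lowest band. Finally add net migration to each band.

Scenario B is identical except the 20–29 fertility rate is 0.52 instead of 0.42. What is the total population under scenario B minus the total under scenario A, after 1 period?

2440

(Bands numbered youngest = 1 to oldest = 6.)
After projecting period 1:
Births: 24400 × 0.42 = 10248, 18200 × 0.318 = 5788 → 16036
Band 2: 7800 × 0.96 = 7488
Band 3: 19400 × 0.939 = 18217
Band 4: 24400 × 0.934 = 22790
Band 5: 12100 × 0.948 = 11471
Band 6: 18200 × 0.916 + 14000 × 0.515 = 16671 + 7210 = 23881
Net migration: Band 6 − 50 → 23831
Giving 16036 / 7488 / 18217 / 22790 / 11471 / 23831.
Scenario A total after 1 period: 99833
Scenario B projection —
After projecting period 1:
Births: 24400 × 0.52 = 12688, 18200 × 0.318 = 5788 → 18476
Band 2: 7800 × 0.96 = 7488
Band 3: 19400 × 0.939 = 18217
Band 4: 24400 × 0.934 = 22790
Band 5: 12100 × 0.948 = 11471
Band 6: 18200 × 0.916 + 14000 × 0.515 = 16671 + 7210 = 23881
Net migration: Band 6 − 50 → 23831
Giving 18476 / 7488 / 18217 / 22790 / 11471 / 23831.
Scenario B total after 1 period: 102273
Difference B − A = 102273 − 99833 = 2440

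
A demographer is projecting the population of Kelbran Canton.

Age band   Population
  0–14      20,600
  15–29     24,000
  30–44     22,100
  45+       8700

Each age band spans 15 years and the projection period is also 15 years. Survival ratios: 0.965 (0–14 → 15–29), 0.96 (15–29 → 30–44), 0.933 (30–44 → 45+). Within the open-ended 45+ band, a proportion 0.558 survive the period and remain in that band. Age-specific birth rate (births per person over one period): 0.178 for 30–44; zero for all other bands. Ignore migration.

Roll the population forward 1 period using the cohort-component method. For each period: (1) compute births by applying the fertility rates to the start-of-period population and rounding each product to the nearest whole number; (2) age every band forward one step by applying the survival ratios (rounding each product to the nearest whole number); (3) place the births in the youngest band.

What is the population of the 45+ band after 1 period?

Call the groups 1 to 4, youngest first.
— Period 1 —
Births: 22100 × 0.178 = 3934
Group 2: 20600 × 0.965 = 19879
Group 3: 24000 × 0.96 = 23040
Group 4: 22100 × 0.933 + 8700 × 0.558 = 20619 + 4855 = 25474
→ [3934, 19879, 23040, 25474]

25474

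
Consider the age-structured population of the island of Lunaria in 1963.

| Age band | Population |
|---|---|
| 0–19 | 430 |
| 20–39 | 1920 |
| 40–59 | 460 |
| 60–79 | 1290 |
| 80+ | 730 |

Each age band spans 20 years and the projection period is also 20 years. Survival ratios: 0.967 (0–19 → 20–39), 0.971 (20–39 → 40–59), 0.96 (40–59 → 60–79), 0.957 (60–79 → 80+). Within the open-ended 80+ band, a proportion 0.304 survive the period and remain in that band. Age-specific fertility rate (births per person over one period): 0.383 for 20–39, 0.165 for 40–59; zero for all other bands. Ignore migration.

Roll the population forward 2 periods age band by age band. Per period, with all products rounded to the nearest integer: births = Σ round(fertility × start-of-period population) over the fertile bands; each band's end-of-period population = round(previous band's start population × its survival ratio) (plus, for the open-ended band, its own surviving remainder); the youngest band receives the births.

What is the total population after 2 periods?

4310

[period 1]
Births: 1920 × 0.383 = 735  |  460 × 0.165 = 76 → 811
20–39: 430 × 0.967 = 416
40–59: 1920 × 0.971 = 1864
60–79: 460 × 0.96 = 442
80+: 1290 × 0.957 + 730 × 0.304 = 1235 + 222 = 1457
End of period: [811, 416, 1864, 442, 1457]
[period 2]
Births: 416 × 0.383 = 159  |  1864 × 0.165 = 308 → 467
20–39: 811 × 0.967 = 784
40–59: 416 × 0.971 = 404
60–79: 1864 × 0.96 = 1789
80+: 442 × 0.957 + 1457 × 0.304 = 423 + 443 = 866
End of period: [467, 784, 404, 1789, 866]
Total after period 2: 467 + 784 + 404 + 1789 + 866 = 4310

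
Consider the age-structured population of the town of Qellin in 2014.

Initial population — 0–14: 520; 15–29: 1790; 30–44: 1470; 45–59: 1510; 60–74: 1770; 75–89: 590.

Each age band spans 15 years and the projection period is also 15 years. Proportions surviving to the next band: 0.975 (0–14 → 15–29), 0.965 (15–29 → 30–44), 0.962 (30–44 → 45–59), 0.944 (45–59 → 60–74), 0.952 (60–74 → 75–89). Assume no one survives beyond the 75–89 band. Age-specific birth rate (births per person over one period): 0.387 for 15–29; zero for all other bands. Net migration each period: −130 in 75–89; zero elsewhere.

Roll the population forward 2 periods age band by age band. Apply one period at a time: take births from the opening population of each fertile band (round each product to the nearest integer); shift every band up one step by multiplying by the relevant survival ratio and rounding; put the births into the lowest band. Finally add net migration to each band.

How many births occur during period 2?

Call the bands 1 to 6, youngest first.
After projecting period 1:
Births: 1790 * 0.387 = 693
Band 2: 520 * 0.975 = 507
Band 3: 1790 * 0.965 = 1727
Band 4: 1470 * 0.962 = 1414
Band 5: 1510 * 0.944 = 1425
Band 6: 1770 * 0.952 = 1685
Net migration: Band 6 − 130 → 1555
→ [693, 507, 1727, 1414, 1425, 1555]
After projecting period 2:
Births: 507 * 0.387 = 196
Band 2: 693 * 0.975 = 676
Band 3: 507 * 0.965 = 489
Band 4: 1727 * 0.962 = 1661
Band 5: 1414 * 0.944 = 1335
Band 6: 1425 * 0.952 = 1357
Net migration: Band 6 − 130 → 1227
→ [196, 676, 489, 1661, 1335, 1227]

196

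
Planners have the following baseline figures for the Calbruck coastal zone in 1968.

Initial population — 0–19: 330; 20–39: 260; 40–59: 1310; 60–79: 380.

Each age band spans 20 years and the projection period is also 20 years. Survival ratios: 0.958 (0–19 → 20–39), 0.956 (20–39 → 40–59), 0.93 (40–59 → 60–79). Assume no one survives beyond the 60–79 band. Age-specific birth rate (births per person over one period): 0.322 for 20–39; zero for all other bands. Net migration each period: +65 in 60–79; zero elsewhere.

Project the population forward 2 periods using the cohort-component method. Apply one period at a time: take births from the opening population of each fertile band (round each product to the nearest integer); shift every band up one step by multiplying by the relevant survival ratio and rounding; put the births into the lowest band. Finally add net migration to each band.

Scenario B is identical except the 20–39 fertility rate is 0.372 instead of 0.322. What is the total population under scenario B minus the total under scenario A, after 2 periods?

29

— Period 1 —
Births: 260 × 0.322 = 84
20–39: 330 × 0.958 = 316
40–59: 260 × 0.956 = 249
60–79: 1310 × 0.93 = 1218
Net migration: 60–79 + 65 → 1283
End of period: [84, 316, 249, 1283]
— Period 2 —
Births: 316 × 0.322 = 102
20–39: 84 × 0.958 = 80
40–59: 316 × 0.956 = 302
60–79: 249 × 0.93 = 232
Net migration: 60–79 + 65 → 297
End of period: [102, 80, 302, 297]
Scenario A total after 2 periods: 781
Scenario B projection —
— Period 1 —
Births: 260 × 0.372 = 97
20–39: 330 × 0.958 = 316
40–59: 260 × 0.956 = 249
60–79: 1310 × 0.93 = 1218
Net migration: 60–79 + 65 → 1283
End of period: [97, 316, 249, 1283]
— Period 2 —
Births: 316 × 0.372 = 118
20–39: 97 × 0.958 = 93
40–59: 316 × 0.956 = 302
60–79: 249 × 0.93 = 232
Net migration: 60–79 + 65 → 297
End of period: [118, 93, 302, 297]
Scenario B total after 2 periods: 810
Difference B − A = 810 − 781 = 29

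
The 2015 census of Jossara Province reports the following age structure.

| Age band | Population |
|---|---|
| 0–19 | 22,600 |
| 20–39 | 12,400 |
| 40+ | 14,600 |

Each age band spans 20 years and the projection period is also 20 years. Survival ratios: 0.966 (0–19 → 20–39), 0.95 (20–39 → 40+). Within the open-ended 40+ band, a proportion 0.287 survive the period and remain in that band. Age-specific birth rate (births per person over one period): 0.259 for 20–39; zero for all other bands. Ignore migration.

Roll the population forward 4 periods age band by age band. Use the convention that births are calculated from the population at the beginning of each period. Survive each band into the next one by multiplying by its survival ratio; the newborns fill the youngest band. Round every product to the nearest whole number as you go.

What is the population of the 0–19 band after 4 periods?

1415

(Bands numbered youngest = 1 to oldest = 3.)
After projecting period 1:
Births: 12400 × 0.259 = 3212
Band 2: 22600 × 0.966 = 21832
Band 3: 12400 × 0.95 + 14600 × 0.287 = 11780 + 4190 = 15970
→ [3212, 21832, 15970]
After projecting period 2:
Births: 21832 × 0.259 = 5654
Band 2: 3212 × 0.966 = 3103
Band 3: 21832 × 0.95 + 15970 × 0.287 = 20740 + 4583 = 25323
→ [5654, 3103, 25323]
After projecting period 3:
Births: 3103 × 0.259 = 804
Band 2: 5654 × 0.966 = 5462
Band 3: 3103 × 0.95 + 25323 × 0.287 = 2948 + 7268 = 10216
→ [804, 5462, 10216]
After projecting period 4:
Births: 5462 × 0.259 = 1415
Band 2: 804 × 0.966 = 777
Band 3: 5462 × 0.95 + 10216 × 0.287 = 5189 + 2932 = 8121
→ [1415, 777, 8121]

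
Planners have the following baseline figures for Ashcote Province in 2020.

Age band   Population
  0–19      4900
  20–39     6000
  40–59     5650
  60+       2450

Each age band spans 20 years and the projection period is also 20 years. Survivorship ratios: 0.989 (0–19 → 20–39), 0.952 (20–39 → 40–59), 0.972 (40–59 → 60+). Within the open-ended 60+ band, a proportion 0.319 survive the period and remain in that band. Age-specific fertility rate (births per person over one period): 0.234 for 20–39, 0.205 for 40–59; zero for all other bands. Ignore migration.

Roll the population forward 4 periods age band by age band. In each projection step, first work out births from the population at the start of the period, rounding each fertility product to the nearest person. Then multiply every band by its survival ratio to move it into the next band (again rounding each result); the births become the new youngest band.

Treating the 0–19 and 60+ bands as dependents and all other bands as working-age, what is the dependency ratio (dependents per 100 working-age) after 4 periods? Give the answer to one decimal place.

150.9

Period 1.
Births: 6000 × 0.234 = 1404 ; 5650 × 0.205 = 1158 ⇒ total 2562
20–39: 4900 × 0.989 = 4846
40–59: 6000 × 0.952 = 5712
60+: 5650 × 0.972 + 2450 × 0.319 = 5492 + 782 = 6274
Giving 2562 / 4846 / 5712 / 6274.
Period 2.
Births: 4846 × 0.234 = 1134 ; 5712 × 0.205 = 1171 ⇒ total 2305
20–39: 2562 × 0.989 = 2534
40–59: 4846 × 0.952 = 4613
60+: 5712 × 0.972 + 6274 × 0.319 = 5552 + 2001 = 7553
Giving 2305 / 2534 / 4613 / 7553.
Period 3.
Births: 2534 × 0.234 = 593 ; 4613 × 0.205 = 946 ⇒ total 1539
20–39: 2305 × 0.989 = 2280
40–59: 2534 × 0.952 = 2412
60+: 4613 × 0.972 + 7553 × 0.319 = 4484 + 2409 = 6893
Giving 1539 / 2280 / 2412 / 6893.
Period 4.
Births: 2280 × 0.234 = 534 ; 2412 × 0.205 = 494 ⇒ total 1028
20–39: 1539 × 0.989 = 1522
40–59: 2280 × 0.952 = 2171
60+: 2412 × 0.972 + 6893 × 0.319 = 2344 + 2199 = 4543
Giving 1028 / 1522 / 2171 / 4543.
Dependents (band 0–19 + band 60+) = 1028 + 4543 = 5571; working-age = 3693; ratio = 5571/3693 × 100 = 150.9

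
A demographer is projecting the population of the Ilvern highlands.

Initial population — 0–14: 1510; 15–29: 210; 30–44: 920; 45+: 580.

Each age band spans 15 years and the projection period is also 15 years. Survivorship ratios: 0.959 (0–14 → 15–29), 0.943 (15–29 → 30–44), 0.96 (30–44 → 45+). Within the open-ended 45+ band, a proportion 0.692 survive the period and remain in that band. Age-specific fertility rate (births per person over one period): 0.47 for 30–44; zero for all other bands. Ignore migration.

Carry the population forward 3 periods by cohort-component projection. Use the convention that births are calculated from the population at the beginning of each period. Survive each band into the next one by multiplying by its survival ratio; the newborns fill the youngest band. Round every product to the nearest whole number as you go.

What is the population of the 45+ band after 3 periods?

Let band 1 be 0–14 through band 4 = 45+.
Period 1.
Births: 920 × 0.47 = 432
Band 2: 1510 × 0.959 = 1448
Band 3: 210 × 0.943 = 198
Band 4: 920 × 0.96 + 580 × 0.692 = 883 + 401 = 1284
Population now: 0–14=432, 15–29=1448, 30–44=198, 45+=1284
Period 2.
Births: 198 × 0.47 = 93
Band 2: 432 × 0.959 = 414
Band 3: 1448 × 0.943 = 1365
Band 4: 198 × 0.96 + 1284 × 0.692 = 190 + 889 = 1079
Population now: 0–14=93, 15–29=414, 30–44=1365, 45+=1079
Period 3.
Births: 1365 × 0.47 = 642
Band 2: 93 × 0.959 = 89
Band 3: 414 × 0.943 = 390
Band 4: 1365 × 0.96 + 1079 × 0.692 = 1310 + 747 = 2057
Population now: 0–14=642, 15–29=89, 30–44=390, 45+=2057

2057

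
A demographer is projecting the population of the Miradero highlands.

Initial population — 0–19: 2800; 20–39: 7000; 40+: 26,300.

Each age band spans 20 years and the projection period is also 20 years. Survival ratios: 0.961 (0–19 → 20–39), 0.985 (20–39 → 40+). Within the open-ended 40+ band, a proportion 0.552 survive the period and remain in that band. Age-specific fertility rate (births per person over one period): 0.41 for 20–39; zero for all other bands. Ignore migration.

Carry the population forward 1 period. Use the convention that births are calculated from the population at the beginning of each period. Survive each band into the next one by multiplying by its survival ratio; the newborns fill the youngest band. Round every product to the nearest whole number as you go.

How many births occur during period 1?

2870

Numbering the groups 1..3 from youngest to oldest:
— Period 1 —
Births: 7000 × 0.41 = 2870
Group 2: 2800 × 0.961 = 2691
Group 3: 7000 × 0.985 + 26300 × 0.552 = 6895 + 14518 = 21413
→ [2870, 2691, 21413]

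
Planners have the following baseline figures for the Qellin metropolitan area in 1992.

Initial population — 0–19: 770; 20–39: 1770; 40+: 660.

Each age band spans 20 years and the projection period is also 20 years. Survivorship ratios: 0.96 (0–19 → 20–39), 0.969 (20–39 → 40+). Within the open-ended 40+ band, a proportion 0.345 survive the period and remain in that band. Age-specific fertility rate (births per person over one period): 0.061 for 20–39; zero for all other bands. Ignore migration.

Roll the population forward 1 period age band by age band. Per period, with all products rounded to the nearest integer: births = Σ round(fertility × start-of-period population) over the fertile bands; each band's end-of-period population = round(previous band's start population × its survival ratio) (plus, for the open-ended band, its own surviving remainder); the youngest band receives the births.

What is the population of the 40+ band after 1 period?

Call the groups 1 to 3, youngest first.
After projecting period 1:
Births: 1770 × 0.061 = 108
Group 2: 770 × 0.96 = 739
Group 3: 1770 × 0.969 + 660 × 0.345 = 1715 + 228 = 1943
Population now: 0–19=108, 20–39=739, 40+=1943

1943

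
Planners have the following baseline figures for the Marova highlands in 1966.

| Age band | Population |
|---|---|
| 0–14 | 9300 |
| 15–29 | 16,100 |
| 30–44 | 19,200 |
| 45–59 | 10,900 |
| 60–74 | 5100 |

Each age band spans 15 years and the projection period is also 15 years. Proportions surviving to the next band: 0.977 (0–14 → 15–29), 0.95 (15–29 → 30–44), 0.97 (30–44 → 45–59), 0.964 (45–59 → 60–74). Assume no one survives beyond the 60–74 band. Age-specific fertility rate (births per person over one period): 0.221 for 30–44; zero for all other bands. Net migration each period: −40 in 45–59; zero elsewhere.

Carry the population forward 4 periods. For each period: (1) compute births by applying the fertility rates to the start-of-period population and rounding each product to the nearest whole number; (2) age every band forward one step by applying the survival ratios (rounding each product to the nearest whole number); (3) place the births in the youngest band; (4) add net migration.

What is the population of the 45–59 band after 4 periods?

— Period 1 —
Births: 19200 × 0.221 = 4243
15–29: 9300 × 0.977 = 9086
30–44: 16100 × 0.95 = 15295
45–59: 19200 × 0.97 = 18624
60–74: 10900 × 0.964 = 10508
Net migration: 45–59 − 40 → 18584
End of period: [4243, 9086, 15295, 18584, 10508]
— Period 2 —
Births: 15295 × 0.221 = 3380
15–29: 4243 × 0.977 = 4145
30–44: 9086 × 0.95 = 8632
45–59: 15295 × 0.97 = 14836
60–74: 18584 × 0.964 = 17915
Net migration: 45–59 − 40 → 14796
End of period: [3380, 4145, 8632, 14796, 17915]
— Period 3 —
Births: 8632 × 0.221 = 1908
15–29: 3380 × 0.977 = 3302
30–44: 4145 × 0.95 = 3938
45–59: 8632 × 0.97 = 8373
60–74: 14796 × 0.964 = 14263
Net migration: 45–59 − 40 → 8333
End of period: [1908, 3302, 3938, 8333, 14263]
— Period 4 —
Births: 3938 × 0.221 = 870
15–29: 1908 × 0.977 = 1864
30–44: 3302 × 0.95 = 3137
45–59: 3938 × 0.97 = 3820
60–74: 8333 × 0.964 = 8033
Net migration: 45–59 − 40 → 3780
End of period: [870, 1864, 3137, 3780, 8033]

3780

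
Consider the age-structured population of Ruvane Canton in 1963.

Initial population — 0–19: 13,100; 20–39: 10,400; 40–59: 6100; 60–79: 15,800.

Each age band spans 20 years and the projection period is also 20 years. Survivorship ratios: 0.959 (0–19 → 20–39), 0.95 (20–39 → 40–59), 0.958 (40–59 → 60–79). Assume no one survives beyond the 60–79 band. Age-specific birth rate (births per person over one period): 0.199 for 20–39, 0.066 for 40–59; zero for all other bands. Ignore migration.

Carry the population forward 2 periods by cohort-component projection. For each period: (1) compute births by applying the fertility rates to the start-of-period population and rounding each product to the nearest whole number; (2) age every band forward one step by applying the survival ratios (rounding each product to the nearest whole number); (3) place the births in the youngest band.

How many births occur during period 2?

— Period 1 —
Births: 10400 * 0.199 = 2070 ; 6100 * 0.066 = 403 → 2473
20–39: 13100 * 0.959 = 12563
40–59: 10400 * 0.95 = 9880
60–79: 6100 * 0.958 = 5844
Giving 2473 / 12563 / 9880 / 5844.
— Period 2 —
Births: 12563 * 0.199 = 2500 ; 9880 * 0.066 = 652 → 3152
20–39: 2473 * 0.959 = 2372
40–59: 12563 * 0.95 = 11935
60–79: 9880 * 0.958 = 9465
Giving 3152 / 2372 / 11935 / 9465.

3152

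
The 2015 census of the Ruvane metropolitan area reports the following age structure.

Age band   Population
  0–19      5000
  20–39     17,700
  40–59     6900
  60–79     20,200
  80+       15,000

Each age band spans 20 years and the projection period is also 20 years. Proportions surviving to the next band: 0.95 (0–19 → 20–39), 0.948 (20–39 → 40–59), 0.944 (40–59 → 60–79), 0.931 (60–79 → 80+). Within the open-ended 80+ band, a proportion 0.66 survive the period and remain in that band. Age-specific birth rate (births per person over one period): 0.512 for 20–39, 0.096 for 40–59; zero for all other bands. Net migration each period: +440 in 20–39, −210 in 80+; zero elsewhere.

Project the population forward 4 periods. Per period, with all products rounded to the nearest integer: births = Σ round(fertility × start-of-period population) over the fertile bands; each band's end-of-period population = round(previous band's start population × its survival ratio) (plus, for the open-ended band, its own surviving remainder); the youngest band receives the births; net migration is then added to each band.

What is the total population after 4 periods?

46151

[period 1]
Births: 17700 × 0.512 = 9062  |  6900 × 0.096 = 662 → 9724
20–39: 5000 × 0.95 = 4750
40–59: 17700 × 0.948 = 16780
60–79: 6900 × 0.944 = 6514
80+: 20200 × 0.931 + 15000 × 0.66 = 18806 + 9900 = 28706
Net migration: 20–39 + 440 → 5190; 80+ − 210 → 28496
→ [9724, 5190, 16780, 6514, 28496]
[period 2]
Births: 5190 × 0.512 = 2657  |  16780 × 0.096 = 1611 → 4268
20–39: 9724 × 0.95 = 9238
40–59: 5190 × 0.948 = 4920
60–79: 16780 × 0.944 = 15840
80+: 6514 × 0.931 + 28496 × 0.66 = 6065 + 18807 = 24872
Net migration: 20–39 + 440 → 9678; 80+ − 210 → 24662
→ [4268, 9678, 4920, 15840, 24662]
[period 3]
Births: 9678 × 0.512 = 4955  |  4920 × 0.096 = 472 → 5427
20–39: 4268 × 0.95 = 4055
40–59: 9678 × 0.948 = 9175
60–79: 4920 × 0.944 = 4644
80+: 15840 × 0.931 + 24662 × 0.66 = 14747 + 16277 = 31024
Net migration: 20–39 + 440 → 4495; 80+ − 210 → 30814
→ [5427, 4495, 9175, 4644, 30814]
[period 4]
Births: 4495 × 0.512 = 2301  |  9175 × 0.096 = 881 → 3182
20–39: 5427 × 0.95 = 5156
40–59: 4495 × 0.948 = 4261
60–79: 9175 × 0.944 = 8661
80+: 4644 × 0.931 + 30814 × 0.66 = 4324 + 20337 = 24661
Net migration: 20–39 + 440 → 5596; 80+ − 210 → 24451
→ [3182, 5596, 4261, 8661, 24451]
Total after period 4: 3182 + 5596 + 4261 + 8661 + 24451 = 46151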